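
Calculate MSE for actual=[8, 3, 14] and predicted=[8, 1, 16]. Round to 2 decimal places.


Differences: [0, 2, -2]
Squared errors: [0, 4, 4]
Sum of squared errors = 8
MSE = 8 / 3 = 2.67

2.67


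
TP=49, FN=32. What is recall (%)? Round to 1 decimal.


Recall = TP / (TP + FN) * 100
= 49 / (49 + 32)
= 49 / 81
= 0.6049
= 60.5%

60.5


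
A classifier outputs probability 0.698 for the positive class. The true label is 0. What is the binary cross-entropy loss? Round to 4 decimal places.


For y=0: Loss = -log(1-p)
= -log(1 - 0.698)
= -log(0.302)
= -(-1.1973)
= 1.1973

1.1973


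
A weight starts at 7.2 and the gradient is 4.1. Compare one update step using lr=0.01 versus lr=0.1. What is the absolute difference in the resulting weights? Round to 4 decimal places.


With lr=0.01: w_new = 7.2 - 0.01 * 4.1 = 7.159
With lr=0.1: w_new = 7.2 - 0.1 * 4.1 = 6.79
Absolute difference = |7.159 - 6.79|
= 0.3690

0.3690


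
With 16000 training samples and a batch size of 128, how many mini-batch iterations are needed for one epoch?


Iterations per epoch = dataset_size / batch_size
= 16000 / 128
= 125

125


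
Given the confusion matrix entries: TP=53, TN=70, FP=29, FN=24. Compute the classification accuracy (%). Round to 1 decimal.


Accuracy = (TP + TN) / (TP + TN + FP + FN) * 100
= (53 + 70) / (53 + 70 + 29 + 24)
= 123 / 176
= 0.6989
= 69.9%

69.9


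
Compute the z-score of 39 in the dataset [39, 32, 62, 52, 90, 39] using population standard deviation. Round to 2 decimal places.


Mean = (39 + 32 + 62 + 52 + 90 + 39) / 6 = 52.3333
Variance = sum((x_i - mean)^2) / n = 380.2222
Std = sqrt(380.2222) = 19.4993
Z = (x - mean) / std
= (39 - 52.3333) / 19.4993
= -13.3333 / 19.4993
= -0.68

-0.68


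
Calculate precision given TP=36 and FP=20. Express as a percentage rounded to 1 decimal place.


Precision = TP / (TP + FP) * 100
= 36 / (36 + 20)
= 36 / 56
= 0.6429
= 64.3%

64.3


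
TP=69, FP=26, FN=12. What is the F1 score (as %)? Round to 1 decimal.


Precision = TP / (TP + FP) = 69 / 95 = 0.7263
Recall = TP / (TP + FN) = 69 / 81 = 0.8519
F1 = 2 * P * R / (P + R)
= 2 * 0.7263 * 0.8519 / (0.7263 + 0.8519)
= 1.2374 / 1.5782
= 0.7841
As percentage: 78.4%

78.4


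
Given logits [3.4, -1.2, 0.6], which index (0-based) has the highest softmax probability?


Softmax is a monotonic transformation, so it preserves the argmax.
We need to find the index of the maximum logit.
Index 0: 3.4
Index 1: -1.2
Index 2: 0.6
Maximum logit = 3.4 at index 0

0


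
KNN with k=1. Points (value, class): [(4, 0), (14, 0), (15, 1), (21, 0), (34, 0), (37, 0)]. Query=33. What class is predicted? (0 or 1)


Distances from query 33:
Point 34 (class 0): distance = 1
K=1 nearest neighbors: classes = [0]
Votes for class 1: 0 / 1
Majority vote => class 0

0


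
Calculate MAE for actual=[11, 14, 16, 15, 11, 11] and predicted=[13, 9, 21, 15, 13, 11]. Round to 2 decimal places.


Absolute errors: [2, 5, 5, 0, 2, 0]
Sum of absolute errors = 14
MAE = 14 / 6 = 2.33

2.33


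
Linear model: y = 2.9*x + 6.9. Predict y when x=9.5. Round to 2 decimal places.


y = 2.9 * 9.5 + (6.9)
= 27.55 + (6.9)
= 34.45

34.45


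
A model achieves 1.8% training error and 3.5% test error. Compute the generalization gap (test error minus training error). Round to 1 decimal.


Generalization gap = test_error - train_error
= 3.5 - 1.8
= 1.7%
A small gap suggests good generalization.

1.7


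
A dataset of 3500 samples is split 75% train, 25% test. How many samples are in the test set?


Train samples = 3500 * 75% = 2625
Test samples = 3500 - 2625
= 875

875


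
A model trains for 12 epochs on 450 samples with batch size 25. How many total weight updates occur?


Iterations per epoch = 450 / 25 = 18
Total updates = iterations_per_epoch * epochs
= 18 * 12
= 216

216


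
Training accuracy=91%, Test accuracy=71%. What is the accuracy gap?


Gap = train_accuracy - test_accuracy
= 91 - 71
= 20%
This gap suggests the model is overfitting.

20


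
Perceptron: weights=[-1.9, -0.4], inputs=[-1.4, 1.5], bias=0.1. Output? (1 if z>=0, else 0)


z = w . x + b
= -1.9*-1.4 + -0.4*1.5 + 0.1
= 2.66 + -0.6 + 0.1
= 2.06 + 0.1
= 2.16
Since z = 2.16 >= 0, output = 1

1


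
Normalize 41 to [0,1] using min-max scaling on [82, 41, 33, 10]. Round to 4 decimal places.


Min = 10, Max = 82
Range = 82 - 10 = 72
Scaled = (x - min) / (max - min)
= (41 - 10) / 72
= 31 / 72
= 0.4306

0.4306


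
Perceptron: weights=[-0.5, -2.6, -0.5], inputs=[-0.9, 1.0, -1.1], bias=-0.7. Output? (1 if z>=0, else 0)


z = w . x + b
= -0.5*-0.9 + -2.6*1.0 + -0.5*-1.1 + -0.7
= 0.45 + -2.6 + 0.55 + -0.7
= -1.6 + -0.7
= -2.3
Since z = -2.3 < 0, output = 0

0


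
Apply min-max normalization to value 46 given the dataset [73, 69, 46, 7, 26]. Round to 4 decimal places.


Min = 7, Max = 73
Range = 73 - 7 = 66
Scaled = (x - min) / (max - min)
= (46 - 7) / 66
= 39 / 66
= 0.5909

0.5909


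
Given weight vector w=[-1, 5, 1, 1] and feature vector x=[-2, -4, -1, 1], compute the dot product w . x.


Element-wise products:
-1 * -2 = 2
5 * -4 = -20
1 * -1 = -1
1 * 1 = 1
Sum = 2 + -20 + -1 + 1
= -18

-18


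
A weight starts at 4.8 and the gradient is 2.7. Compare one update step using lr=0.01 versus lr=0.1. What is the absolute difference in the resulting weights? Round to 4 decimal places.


With lr=0.01: w_new = 4.8 - 0.01 * 2.7 = 4.773
With lr=0.1: w_new = 4.8 - 0.1 * 2.7 = 4.53
Absolute difference = |4.773 - 4.53|
= 0.2430

0.2430


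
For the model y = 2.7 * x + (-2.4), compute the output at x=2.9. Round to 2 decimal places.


y = 2.7 * 2.9 + (-2.4)
= 7.83 + (-2.4)
= 5.43

5.43


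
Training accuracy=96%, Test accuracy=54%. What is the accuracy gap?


Gap = train_accuracy - test_accuracy
= 96 - 54
= 42%
This large gap strongly indicates overfitting.

42


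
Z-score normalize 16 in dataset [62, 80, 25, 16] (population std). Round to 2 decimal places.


Mean = (62 + 80 + 25 + 16) / 4 = 45.75
Variance = sum((x_i - mean)^2) / n = 688.1875
Std = sqrt(688.1875) = 26.2333
Z = (x - mean) / std
= (16 - 45.75) / 26.2333
= -29.75 / 26.2333
= -1.13

-1.13


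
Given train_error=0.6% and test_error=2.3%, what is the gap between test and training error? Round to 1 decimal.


Generalization gap = test_error - train_error
= 2.3 - 0.6
= 1.7%
A small gap suggests good generalization.

1.7


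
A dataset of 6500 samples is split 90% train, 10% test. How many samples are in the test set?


Train samples = 6500 * 90% = 5850
Test samples = 6500 - 5850
= 650

650


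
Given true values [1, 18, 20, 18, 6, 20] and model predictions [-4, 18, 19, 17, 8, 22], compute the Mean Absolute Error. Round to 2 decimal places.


Absolute errors: [5, 0, 1, 1, 2, 2]
Sum of absolute errors = 11
MAE = 11 / 6 = 1.83

1.83


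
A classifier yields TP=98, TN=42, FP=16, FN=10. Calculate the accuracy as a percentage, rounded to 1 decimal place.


Accuracy = (TP + TN) / (TP + TN + FP + FN) * 100
= (98 + 42) / (98 + 42 + 16 + 10)
= 140 / 166
= 0.8434
= 84.3%

84.3


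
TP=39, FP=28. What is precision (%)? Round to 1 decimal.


Precision = TP / (TP + FP) * 100
= 39 / (39 + 28)
= 39 / 67
= 0.5821
= 58.2%

58.2


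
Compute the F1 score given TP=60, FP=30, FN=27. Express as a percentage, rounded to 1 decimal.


Precision = TP / (TP + FP) = 60 / 90 = 0.6667
Recall = TP / (TP + FN) = 60 / 87 = 0.6897
F1 = 2 * P * R / (P + R)
= 2 * 0.6667 * 0.6897 / (0.6667 + 0.6897)
= 0.9195 / 1.3563
= 0.678
As percentage: 67.8%

67.8


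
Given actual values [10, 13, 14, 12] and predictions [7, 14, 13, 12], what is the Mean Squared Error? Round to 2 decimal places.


Differences: [3, -1, 1, 0]
Squared errors: [9, 1, 1, 0]
Sum of squared errors = 11
MSE = 11 / 4 = 2.75

2.75


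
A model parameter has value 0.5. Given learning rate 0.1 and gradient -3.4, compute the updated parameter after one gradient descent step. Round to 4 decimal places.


w_new = w_old - lr * gradient
= 0.5 - 0.1 * -3.4
= 0.5 - (-0.34)
= 0.8400

0.8400


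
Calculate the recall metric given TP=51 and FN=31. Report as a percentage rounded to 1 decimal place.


Recall = TP / (TP + FN) * 100
= 51 / (51 + 31)
= 51 / 82
= 0.622
= 62.2%

62.2


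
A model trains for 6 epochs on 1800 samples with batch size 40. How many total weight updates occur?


Iterations per epoch = 1800 / 40 = 45
Total updates = iterations_per_epoch * epochs
= 45 * 6
= 270

270


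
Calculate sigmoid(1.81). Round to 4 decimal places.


sigmoid(z) = 1 / (1 + exp(-z))
exp(-(1.81)) = exp(-1.81) = 0.1637
1 + 0.1637 = 1.1637
1 / 1.1637 = 0.8594

0.8594


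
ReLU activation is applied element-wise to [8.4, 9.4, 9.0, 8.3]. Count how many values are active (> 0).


ReLU(x) = max(0, x) for each element:
ReLU(8.4) = 8.4
ReLU(9.4) = 9.4
ReLU(9.0) = 9.0
ReLU(8.3) = 8.3
Active neurons (>0): 4

4


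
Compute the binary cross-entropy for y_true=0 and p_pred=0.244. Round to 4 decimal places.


For y=0: Loss = -log(1-p)
= -log(1 - 0.244)
= -log(0.756)
= -(-0.2797)
= 0.2797

0.2797


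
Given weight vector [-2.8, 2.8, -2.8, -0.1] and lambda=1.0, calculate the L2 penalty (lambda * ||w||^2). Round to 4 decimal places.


Squaring each weight:
(-2.8)^2 = 7.84
2.8^2 = 7.84
(-2.8)^2 = 7.84
(-0.1)^2 = 0.01
Sum of squares = 23.53
Penalty = 1.0 * 23.53 = 23.5300

23.5300


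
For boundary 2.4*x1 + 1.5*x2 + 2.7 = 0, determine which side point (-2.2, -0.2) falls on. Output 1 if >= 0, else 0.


Compute 2.4 * -2.2 + 1.5 * -0.2 + 2.7
= -5.28 + -0.3 + 2.7
= -2.88
Since -2.88 < 0, the point is on the negative side.

0


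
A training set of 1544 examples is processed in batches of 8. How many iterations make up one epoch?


Iterations per epoch = dataset_size / batch_size
= 1544 / 8
= 193

193


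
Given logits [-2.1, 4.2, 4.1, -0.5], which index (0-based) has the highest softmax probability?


Softmax is a monotonic transformation, so it preserves the argmax.
We need to find the index of the maximum logit.
Index 0: -2.1
Index 1: 4.2
Index 2: 4.1
Index 3: -0.5
Maximum logit = 4.2 at index 1

1


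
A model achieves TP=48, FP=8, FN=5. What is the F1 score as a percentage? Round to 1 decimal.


Precision = TP / (TP + FP) = 48 / 56 = 0.8571
Recall = TP / (TP + FN) = 48 / 53 = 0.9057
F1 = 2 * P * R / (P + R)
= 2 * 0.8571 * 0.9057 / (0.8571 + 0.9057)
= 1.5526 / 1.7628
= 0.8807
As percentage: 88.1%

88.1


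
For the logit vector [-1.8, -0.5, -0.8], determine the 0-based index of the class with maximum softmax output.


Softmax is a monotonic transformation, so it preserves the argmax.
We need to find the index of the maximum logit.
Index 0: -1.8
Index 1: -0.5
Index 2: -0.8
Maximum logit = -0.5 at index 1

1


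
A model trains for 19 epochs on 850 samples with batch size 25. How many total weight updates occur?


Iterations per epoch = 850 / 25 = 34
Total updates = iterations_per_epoch * epochs
= 34 * 19
= 646

646


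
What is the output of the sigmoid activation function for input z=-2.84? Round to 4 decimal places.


sigmoid(z) = 1 / (1 + exp(-z))
exp(-(-2.84)) = exp(2.84) = 17.1158
1 + 17.1158 = 18.1158
1 / 18.1158 = 0.0552

0.0552


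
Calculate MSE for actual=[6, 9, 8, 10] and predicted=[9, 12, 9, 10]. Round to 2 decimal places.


Differences: [-3, -3, -1, 0]
Squared errors: [9, 9, 1, 0]
Sum of squared errors = 19
MSE = 19 / 4 = 4.75

4.75


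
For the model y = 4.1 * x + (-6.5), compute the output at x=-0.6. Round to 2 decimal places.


y = 4.1 * -0.6 + (-6.5)
= -2.46 + (-6.5)
= -8.96

-8.96


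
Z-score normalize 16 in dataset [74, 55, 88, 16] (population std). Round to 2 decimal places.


Mean = (74 + 55 + 88 + 16) / 4 = 58.25
Variance = sum((x_i - mean)^2) / n = 732.1875
Std = sqrt(732.1875) = 27.059
Z = (x - mean) / std
= (16 - 58.25) / 27.059
= -42.25 / 27.059
= -1.56

-1.56


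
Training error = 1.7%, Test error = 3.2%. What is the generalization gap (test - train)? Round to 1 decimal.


Generalization gap = test_error - train_error
= 3.2 - 1.7
= 1.5%
A small gap suggests good generalization.

1.5


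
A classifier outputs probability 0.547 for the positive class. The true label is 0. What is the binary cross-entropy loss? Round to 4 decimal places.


For y=0: Loss = -log(1-p)
= -log(1 - 0.547)
= -log(0.453)
= -(-0.7919)
= 0.7919

0.7919


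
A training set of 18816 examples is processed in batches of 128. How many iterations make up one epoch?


Iterations per epoch = dataset_size / batch_size
= 18816 / 128
= 147

147


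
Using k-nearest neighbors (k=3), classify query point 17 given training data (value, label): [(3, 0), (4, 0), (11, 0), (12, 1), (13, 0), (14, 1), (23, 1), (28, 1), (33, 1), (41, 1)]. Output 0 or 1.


Distances from query 17:
Point 14 (class 1): distance = 3
Point 13 (class 0): distance = 4
Point 12 (class 1): distance = 5
K=3 nearest neighbors: classes = [1, 0, 1]
Votes for class 1: 2 / 3
Majority vote => class 1

1


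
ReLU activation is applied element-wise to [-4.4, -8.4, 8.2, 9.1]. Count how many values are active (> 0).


ReLU(x) = max(0, x) for each element:
ReLU(-4.4) = 0
ReLU(-8.4) = 0
ReLU(8.2) = 8.2
ReLU(9.1) = 9.1
Active neurons (>0): 2

2


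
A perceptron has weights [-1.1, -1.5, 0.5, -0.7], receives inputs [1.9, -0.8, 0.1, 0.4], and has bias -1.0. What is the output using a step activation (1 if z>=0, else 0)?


z = w . x + b
= -1.1*1.9 + -1.5*-0.8 + 0.5*0.1 + -0.7*0.4 + -1.0
= -2.09 + 1.2 + 0.05 + -0.28 + -1.0
= -1.12 + -1.0
= -2.12
Since z = -2.12 < 0, output = 0

0


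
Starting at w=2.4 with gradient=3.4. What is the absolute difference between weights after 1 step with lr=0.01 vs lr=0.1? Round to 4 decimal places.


With lr=0.01: w_new = 2.4 - 0.01 * 3.4 = 2.366
With lr=0.1: w_new = 2.4 - 0.1 * 3.4 = 2.06
Absolute difference = |2.366 - 2.06|
= 0.3060

0.3060


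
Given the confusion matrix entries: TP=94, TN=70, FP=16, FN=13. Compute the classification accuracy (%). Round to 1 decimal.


Accuracy = (TP + TN) / (TP + TN + FP + FN) * 100
= (94 + 70) / (94 + 70 + 16 + 13)
= 164 / 193
= 0.8497
= 85.0%

85.0


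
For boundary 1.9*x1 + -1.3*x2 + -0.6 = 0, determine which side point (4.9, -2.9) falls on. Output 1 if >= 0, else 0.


Compute 1.9 * 4.9 + -1.3 * -2.9 + -0.6
= 9.31 + 3.77 + -0.6
= 12.48
Since 12.48 >= 0, the point is on the positive side.

1


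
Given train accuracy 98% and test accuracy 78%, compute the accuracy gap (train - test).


Gap = train_accuracy - test_accuracy
= 98 - 78
= 20%
This gap suggests the model is overfitting.

20


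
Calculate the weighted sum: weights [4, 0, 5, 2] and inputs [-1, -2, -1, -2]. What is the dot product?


Element-wise products:
4 * -1 = -4
0 * -2 = 0
5 * -1 = -5
2 * -2 = -4
Sum = -4 + 0 + -5 + -4
= -13

-13


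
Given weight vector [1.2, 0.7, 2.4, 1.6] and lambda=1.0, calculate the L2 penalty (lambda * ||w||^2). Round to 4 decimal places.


Squaring each weight:
1.2^2 = 1.44
0.7^2 = 0.49
2.4^2 = 5.76
1.6^2 = 2.56
Sum of squares = 10.25
Penalty = 1.0 * 10.25 = 10.2500

10.2500


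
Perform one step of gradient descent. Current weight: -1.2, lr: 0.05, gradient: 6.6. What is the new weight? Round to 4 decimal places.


w_new = w_old - lr * gradient
= -1.2 - 0.05 * 6.6
= -1.2 - (0.33)
= -1.5300

-1.5300


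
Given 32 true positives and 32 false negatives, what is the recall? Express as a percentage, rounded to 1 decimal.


Recall = TP / (TP + FN) * 100
= 32 / (32 + 32)
= 32 / 64
= 0.5
= 50.0%

50.0


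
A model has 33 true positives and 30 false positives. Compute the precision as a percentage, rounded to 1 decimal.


Precision = TP / (TP + FP) * 100
= 33 / (33 + 30)
= 33 / 63
= 0.5238
= 52.4%

52.4


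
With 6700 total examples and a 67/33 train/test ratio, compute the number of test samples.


Train samples = 6700 * 67% = 4489
Test samples = 6700 - 4489
= 2211

2211


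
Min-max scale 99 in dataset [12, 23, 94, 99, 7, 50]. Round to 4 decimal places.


Min = 7, Max = 99
Range = 99 - 7 = 92
Scaled = (x - min) / (max - min)
= (99 - 7) / 92
= 92 / 92
= 1.0000

1.0000


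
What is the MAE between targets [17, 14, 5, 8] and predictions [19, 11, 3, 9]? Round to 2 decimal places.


Absolute errors: [2, 3, 2, 1]
Sum of absolute errors = 8
MAE = 8 / 4 = 2.00

2.00


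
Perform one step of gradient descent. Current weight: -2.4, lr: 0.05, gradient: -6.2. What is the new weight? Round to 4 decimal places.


w_new = w_old - lr * gradient
= -2.4 - 0.05 * -6.2
= -2.4 - (-0.31)
= -2.0900

-2.0900


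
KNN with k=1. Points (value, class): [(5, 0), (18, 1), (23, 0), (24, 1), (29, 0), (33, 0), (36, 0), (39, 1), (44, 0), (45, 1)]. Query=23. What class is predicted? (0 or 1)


Distances from query 23:
Point 23 (class 0): distance = 0
K=1 nearest neighbors: classes = [0]
Votes for class 1: 0 / 1
Majority vote => class 0

0


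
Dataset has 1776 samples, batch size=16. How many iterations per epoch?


Iterations per epoch = dataset_size / batch_size
= 1776 / 16
= 111

111


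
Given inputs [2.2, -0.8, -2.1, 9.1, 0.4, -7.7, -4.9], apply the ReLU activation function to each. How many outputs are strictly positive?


ReLU(x) = max(0, x) for each element:
ReLU(2.2) = 2.2
ReLU(-0.8) = 0
ReLU(-2.1) = 0
ReLU(9.1) = 9.1
ReLU(0.4) = 0.4
ReLU(-7.7) = 0
ReLU(-4.9) = 0
Active neurons (>0): 3

3


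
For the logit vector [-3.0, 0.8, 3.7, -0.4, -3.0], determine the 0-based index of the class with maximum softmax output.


Softmax is a monotonic transformation, so it preserves the argmax.
We need to find the index of the maximum logit.
Index 0: -3.0
Index 1: 0.8
Index 2: 3.7
Index 3: -0.4
Index 4: -3.0
Maximum logit = 3.7 at index 2

2


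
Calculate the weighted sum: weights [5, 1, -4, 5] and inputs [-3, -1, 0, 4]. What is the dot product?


Element-wise products:
5 * -3 = -15
1 * -1 = -1
-4 * 0 = 0
5 * 4 = 20
Sum = -15 + -1 + 0 + 20
= 4

4


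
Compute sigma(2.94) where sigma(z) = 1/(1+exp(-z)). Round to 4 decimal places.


sigmoid(z) = 1 / (1 + exp(-z))
exp(-(2.94)) = exp(-2.94) = 0.0529
1 + 0.0529 = 1.0529
1 / 1.0529 = 0.9498

0.9498


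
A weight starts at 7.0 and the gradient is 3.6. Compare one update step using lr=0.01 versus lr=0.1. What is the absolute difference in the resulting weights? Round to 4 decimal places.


With lr=0.01: w_new = 7.0 - 0.01 * 3.6 = 6.964
With lr=0.1: w_new = 7.0 - 0.1 * 3.6 = 6.64
Absolute difference = |6.964 - 6.64|
= 0.3240

0.3240


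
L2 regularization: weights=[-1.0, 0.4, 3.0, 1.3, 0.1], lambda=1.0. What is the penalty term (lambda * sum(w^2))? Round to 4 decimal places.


Squaring each weight:
(-1.0)^2 = 1.0
0.4^2 = 0.16
3.0^2 = 9.0
1.3^2 = 1.69
0.1^2 = 0.01
Sum of squares = 11.86
Penalty = 1.0 * 11.86 = 11.8600

11.8600


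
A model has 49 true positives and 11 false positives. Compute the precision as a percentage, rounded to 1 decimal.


Precision = TP / (TP + FP) * 100
= 49 / (49 + 11)
= 49 / 60
= 0.8167
= 81.7%

81.7


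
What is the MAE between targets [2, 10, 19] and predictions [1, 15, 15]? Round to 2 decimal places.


Absolute errors: [1, 5, 4]
Sum of absolute errors = 10
MAE = 10 / 3 = 3.33

3.33


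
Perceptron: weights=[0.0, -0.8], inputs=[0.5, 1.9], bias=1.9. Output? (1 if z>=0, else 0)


z = w . x + b
= 0.0*0.5 + -0.8*1.9 + 1.9
= 0.0 + -1.52 + 1.9
= -1.52 + 1.9
= 0.38
Since z = 0.38 >= 0, output = 1

1


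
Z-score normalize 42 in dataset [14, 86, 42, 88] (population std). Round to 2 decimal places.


Mean = (14 + 86 + 42 + 88) / 4 = 57.5
Variance = sum((x_i - mean)^2) / n = 968.75
Std = sqrt(968.75) = 31.1247
Z = (x - mean) / std
= (42 - 57.5) / 31.1247
= -15.5 / 31.1247
= -0.50

-0.50


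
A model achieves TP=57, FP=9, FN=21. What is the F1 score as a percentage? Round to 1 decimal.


Precision = TP / (TP + FP) = 57 / 66 = 0.8636
Recall = TP / (TP + FN) = 57 / 78 = 0.7308
F1 = 2 * P * R / (P + R)
= 2 * 0.8636 * 0.7308 / (0.8636 + 0.7308)
= 1.2622 / 1.5944
= 0.7917
As percentage: 79.2%

79.2


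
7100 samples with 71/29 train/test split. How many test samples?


Train samples = 7100 * 71% = 5041
Test samples = 7100 - 5041
= 2059

2059


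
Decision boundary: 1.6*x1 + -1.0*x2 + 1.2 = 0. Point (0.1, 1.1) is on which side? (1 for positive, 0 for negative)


Compute 1.6 * 0.1 + -1.0 * 1.1 + 1.2
= 0.16 + -1.1 + 1.2
= 0.26
Since 0.26 >= 0, the point is on the positive side.

1


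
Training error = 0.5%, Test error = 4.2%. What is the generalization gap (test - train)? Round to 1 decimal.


Generalization gap = test_error - train_error
= 4.2 - 0.5
= 3.7%
A moderate gap.

3.7


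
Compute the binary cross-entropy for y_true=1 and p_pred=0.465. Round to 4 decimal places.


For y=1: Loss = -log(p)
= -log(0.465)
= -(-0.7657)
= 0.7657

0.7657


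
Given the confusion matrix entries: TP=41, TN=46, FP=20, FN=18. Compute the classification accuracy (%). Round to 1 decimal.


Accuracy = (TP + TN) / (TP + TN + FP + FN) * 100
= (41 + 46) / (41 + 46 + 20 + 18)
= 87 / 125
= 0.696
= 69.6%

69.6


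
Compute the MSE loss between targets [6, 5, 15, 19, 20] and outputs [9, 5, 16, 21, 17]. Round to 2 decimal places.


Differences: [-3, 0, -1, -2, 3]
Squared errors: [9, 0, 1, 4, 9]
Sum of squared errors = 23
MSE = 23 / 5 = 4.60

4.60


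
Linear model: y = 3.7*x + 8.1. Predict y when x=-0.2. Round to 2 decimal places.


y = 3.7 * -0.2 + (8.1)
= -0.74 + (8.1)
= 7.36

7.36


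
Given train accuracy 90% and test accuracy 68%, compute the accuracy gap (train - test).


Gap = train_accuracy - test_accuracy
= 90 - 68
= 22%
This large gap strongly indicates overfitting.

22


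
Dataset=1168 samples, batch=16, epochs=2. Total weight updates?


Iterations per epoch = 1168 / 16 = 73
Total updates = iterations_per_epoch * epochs
= 73 * 2
= 146

146


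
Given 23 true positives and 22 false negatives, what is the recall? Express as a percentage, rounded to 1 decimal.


Recall = TP / (TP + FN) * 100
= 23 / (23 + 22)
= 23 / 45
= 0.5111
= 51.1%

51.1


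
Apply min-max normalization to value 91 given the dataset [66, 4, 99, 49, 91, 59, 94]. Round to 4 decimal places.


Min = 4, Max = 99
Range = 99 - 4 = 95
Scaled = (x - min) / (max - min)
= (91 - 4) / 95
= 87 / 95
= 0.9158

0.9158


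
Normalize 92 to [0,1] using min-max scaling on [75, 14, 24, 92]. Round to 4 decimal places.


Min = 14, Max = 92
Range = 92 - 14 = 78
Scaled = (x - min) / (max - min)
= (92 - 14) / 78
= 78 / 78
= 1.0000

1.0000


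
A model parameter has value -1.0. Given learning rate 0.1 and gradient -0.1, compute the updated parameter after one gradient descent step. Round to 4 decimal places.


w_new = w_old - lr * gradient
= -1.0 - 0.1 * -0.1
= -1.0 - (-0.01)
= -0.9900

-0.9900


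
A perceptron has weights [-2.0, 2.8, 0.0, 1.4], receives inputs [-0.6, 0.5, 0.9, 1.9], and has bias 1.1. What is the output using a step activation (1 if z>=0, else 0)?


z = w . x + b
= -2.0*-0.6 + 2.8*0.5 + 0.0*0.9 + 1.4*1.9 + 1.1
= 1.2 + 1.4 + 0.0 + 2.66 + 1.1
= 5.26 + 1.1
= 6.36
Since z = 6.36 >= 0, output = 1

1


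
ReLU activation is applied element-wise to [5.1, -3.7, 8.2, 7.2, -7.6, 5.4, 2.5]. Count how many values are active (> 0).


ReLU(x) = max(0, x) for each element:
ReLU(5.1) = 5.1
ReLU(-3.7) = 0
ReLU(8.2) = 8.2
ReLU(7.2) = 7.2
ReLU(-7.6) = 0
ReLU(5.4) = 5.4
ReLU(2.5) = 2.5
Active neurons (>0): 5

5


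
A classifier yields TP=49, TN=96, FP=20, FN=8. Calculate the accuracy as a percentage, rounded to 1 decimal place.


Accuracy = (TP + TN) / (TP + TN + FP + FN) * 100
= (49 + 96) / (49 + 96 + 20 + 8)
= 145 / 173
= 0.8382
= 83.8%

83.8


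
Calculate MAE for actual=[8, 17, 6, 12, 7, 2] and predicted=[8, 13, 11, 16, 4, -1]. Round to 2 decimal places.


Absolute errors: [0, 4, 5, 4, 3, 3]
Sum of absolute errors = 19
MAE = 19 / 6 = 3.17

3.17


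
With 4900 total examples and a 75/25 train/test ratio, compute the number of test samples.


Train samples = 4900 * 75% = 3675
Test samples = 4900 - 3675
= 1225

1225


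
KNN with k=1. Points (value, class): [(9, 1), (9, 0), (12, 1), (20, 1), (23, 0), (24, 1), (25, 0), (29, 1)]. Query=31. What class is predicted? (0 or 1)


Distances from query 31:
Point 29 (class 1): distance = 2
K=1 nearest neighbors: classes = [1]
Votes for class 1: 1 / 1
Majority vote => class 1

1


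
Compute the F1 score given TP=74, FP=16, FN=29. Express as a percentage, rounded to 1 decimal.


Precision = TP / (TP + FP) = 74 / 90 = 0.8222
Recall = TP / (TP + FN) = 74 / 103 = 0.7184
F1 = 2 * P * R / (P + R)
= 2 * 0.8222 * 0.7184 / (0.8222 + 0.7184)
= 1.1814 / 1.5407
= 0.7668
As percentage: 76.7%

76.7


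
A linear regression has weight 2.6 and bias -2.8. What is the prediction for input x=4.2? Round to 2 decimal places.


y = 2.6 * 4.2 + (-2.8)
= 10.92 + (-2.8)
= 8.12

8.12


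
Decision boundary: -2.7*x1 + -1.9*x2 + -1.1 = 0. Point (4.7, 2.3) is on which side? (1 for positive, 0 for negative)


Compute -2.7 * 4.7 + -1.9 * 2.3 + -1.1
= -12.69 + -4.37 + -1.1
= -18.16
Since -18.16 < 0, the point is on the negative side.

0


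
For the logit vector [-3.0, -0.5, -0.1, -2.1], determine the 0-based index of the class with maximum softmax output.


Softmax is a monotonic transformation, so it preserves the argmax.
We need to find the index of the maximum logit.
Index 0: -3.0
Index 1: -0.5
Index 2: -0.1
Index 3: -2.1
Maximum logit = -0.1 at index 2

2


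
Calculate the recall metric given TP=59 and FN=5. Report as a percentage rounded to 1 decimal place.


Recall = TP / (TP + FN) * 100
= 59 / (59 + 5)
= 59 / 64
= 0.9219
= 92.2%

92.2


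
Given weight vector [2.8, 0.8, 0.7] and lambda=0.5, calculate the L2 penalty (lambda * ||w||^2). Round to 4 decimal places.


Squaring each weight:
2.8^2 = 7.84
0.8^2 = 0.64
0.7^2 = 0.49
Sum of squares = 8.97
Penalty = 0.5 * 8.97 = 4.4850

4.4850


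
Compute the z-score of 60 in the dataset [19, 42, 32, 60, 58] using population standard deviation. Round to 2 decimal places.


Mean = (19 + 42 + 32 + 60 + 58) / 5 = 42.2
Variance = sum((x_i - mean)^2) / n = 241.76
Std = sqrt(241.76) = 15.5486
Z = (x - mean) / std
= (60 - 42.2) / 15.5486
= 17.8 / 15.5486
= 1.14

1.14


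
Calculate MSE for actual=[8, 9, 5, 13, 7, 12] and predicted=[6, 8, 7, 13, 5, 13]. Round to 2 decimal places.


Differences: [2, 1, -2, 0, 2, -1]
Squared errors: [4, 1, 4, 0, 4, 1]
Sum of squared errors = 14
MSE = 14 / 6 = 2.33

2.33


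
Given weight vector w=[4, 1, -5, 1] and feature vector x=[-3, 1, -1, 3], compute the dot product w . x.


Element-wise products:
4 * -3 = -12
1 * 1 = 1
-5 * -1 = 5
1 * 3 = 3
Sum = -12 + 1 + 5 + 3
= -3

-3


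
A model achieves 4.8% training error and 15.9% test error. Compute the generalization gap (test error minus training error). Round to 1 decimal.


Generalization gap = test_error - train_error
= 15.9 - 4.8
= 11.1%
A large gap suggests overfitting.

11.1


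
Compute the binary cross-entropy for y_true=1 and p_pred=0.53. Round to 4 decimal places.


For y=1: Loss = -log(p)
= -log(0.53)
= -(-0.6349)
= 0.6349

0.6349


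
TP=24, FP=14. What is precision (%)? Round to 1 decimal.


Precision = TP / (TP + FP) * 100
= 24 / (24 + 14)
= 24 / 38
= 0.6316
= 63.2%

63.2


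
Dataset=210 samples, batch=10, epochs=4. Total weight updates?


Iterations per epoch = 210 / 10 = 21
Total updates = iterations_per_epoch * epochs
= 21 * 4
= 84

84


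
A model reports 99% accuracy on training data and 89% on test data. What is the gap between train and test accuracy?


Gap = train_accuracy - test_accuracy
= 99 - 89
= 10%
This moderate gap may indicate mild overfitting.

10


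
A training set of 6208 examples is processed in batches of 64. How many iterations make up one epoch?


Iterations per epoch = dataset_size / batch_size
= 6208 / 64
= 97

97


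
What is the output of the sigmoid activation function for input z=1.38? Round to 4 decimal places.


sigmoid(z) = 1 / (1 + exp(-z))
exp(-(1.38)) = exp(-1.38) = 0.2516
1 + 0.2516 = 1.2516
1 / 1.2516 = 0.7990

0.7990


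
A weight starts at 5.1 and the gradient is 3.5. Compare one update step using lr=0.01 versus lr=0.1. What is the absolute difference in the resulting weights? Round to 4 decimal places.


With lr=0.01: w_new = 5.1 - 0.01 * 3.5 = 5.065
With lr=0.1: w_new = 5.1 - 0.1 * 3.5 = 4.75
Absolute difference = |5.065 - 4.75|
= 0.3150

0.3150


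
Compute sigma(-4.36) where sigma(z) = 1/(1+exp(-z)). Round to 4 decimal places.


sigmoid(z) = 1 / (1 + exp(-z))
exp(-(-4.36)) = exp(4.36) = 78.2571
1 + 78.2571 = 79.2571
1 / 79.2571 = 0.0126

0.0126


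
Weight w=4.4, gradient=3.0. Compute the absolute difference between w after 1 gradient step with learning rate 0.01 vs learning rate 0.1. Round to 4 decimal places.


With lr=0.01: w_new = 4.4 - 0.01 * 3.0 = 4.37
With lr=0.1: w_new = 4.4 - 0.1 * 3.0 = 4.1
Absolute difference = |4.37 - 4.1|
= 0.2700

0.2700


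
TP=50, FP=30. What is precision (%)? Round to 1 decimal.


Precision = TP / (TP + FP) * 100
= 50 / (50 + 30)
= 50 / 80
= 0.625
= 62.5%

62.5


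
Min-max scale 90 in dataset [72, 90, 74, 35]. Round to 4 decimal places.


Min = 35, Max = 90
Range = 90 - 35 = 55
Scaled = (x - min) / (max - min)
= (90 - 35) / 55
= 55 / 55
= 1.0000

1.0000


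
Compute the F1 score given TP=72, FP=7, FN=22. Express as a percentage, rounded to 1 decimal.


Precision = TP / (TP + FP) = 72 / 79 = 0.9114
Recall = TP / (TP + FN) = 72 / 94 = 0.766
F1 = 2 * P * R / (P + R)
= 2 * 0.9114 * 0.766 / (0.9114 + 0.766)
= 1.3962 / 1.6773
= 0.8324
As percentage: 83.2%

83.2


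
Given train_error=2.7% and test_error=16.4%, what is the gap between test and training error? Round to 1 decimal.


Generalization gap = test_error - train_error
= 16.4 - 2.7
= 13.7%
A large gap suggests overfitting.

13.7


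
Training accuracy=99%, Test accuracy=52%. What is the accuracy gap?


Gap = train_accuracy - test_accuracy
= 99 - 52
= 47%
This large gap strongly indicates overfitting.

47


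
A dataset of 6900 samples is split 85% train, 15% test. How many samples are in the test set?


Train samples = 6900 * 85% = 5865
Test samples = 6900 - 5865
= 1035

1035


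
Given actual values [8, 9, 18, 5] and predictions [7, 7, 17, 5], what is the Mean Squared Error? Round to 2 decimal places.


Differences: [1, 2, 1, 0]
Squared errors: [1, 4, 1, 0]
Sum of squared errors = 6
MSE = 6 / 4 = 1.50

1.50


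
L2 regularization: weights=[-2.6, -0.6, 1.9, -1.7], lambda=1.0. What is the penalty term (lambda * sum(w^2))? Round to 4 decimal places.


Squaring each weight:
(-2.6)^2 = 6.76
(-0.6)^2 = 0.36
1.9^2 = 3.61
(-1.7)^2 = 2.89
Sum of squares = 13.62
Penalty = 1.0 * 13.62 = 13.6200

13.6200


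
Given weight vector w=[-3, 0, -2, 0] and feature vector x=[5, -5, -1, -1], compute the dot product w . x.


Element-wise products:
-3 * 5 = -15
0 * -5 = 0
-2 * -1 = 2
0 * -1 = 0
Sum = -15 + 0 + 2 + 0
= -13

-13


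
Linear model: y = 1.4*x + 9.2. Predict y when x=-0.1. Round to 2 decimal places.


y = 1.4 * -0.1 + (9.2)
= -0.14 + (9.2)
= 9.06

9.06


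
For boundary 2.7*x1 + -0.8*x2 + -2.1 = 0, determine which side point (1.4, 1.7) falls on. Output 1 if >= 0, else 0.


Compute 2.7 * 1.4 + -0.8 * 1.7 + -2.1
= 3.78 + -1.36 + -2.1
= 0.32
Since 0.32 >= 0, the point is on the positive side.

1


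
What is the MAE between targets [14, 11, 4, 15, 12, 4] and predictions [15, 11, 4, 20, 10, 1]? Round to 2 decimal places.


Absolute errors: [1, 0, 0, 5, 2, 3]
Sum of absolute errors = 11
MAE = 11 / 6 = 1.83

1.83


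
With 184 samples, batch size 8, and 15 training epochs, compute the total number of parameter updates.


Iterations per epoch = 184 / 8 = 23
Total updates = iterations_per_epoch * epochs
= 23 * 15
= 345

345


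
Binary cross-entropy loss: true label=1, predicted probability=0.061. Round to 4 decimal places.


For y=1: Loss = -log(p)
= -log(0.061)
= -(-2.7969)
= 2.7969

2.7969


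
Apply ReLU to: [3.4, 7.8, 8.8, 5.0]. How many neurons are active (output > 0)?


ReLU(x) = max(0, x) for each element:
ReLU(3.4) = 3.4
ReLU(7.8) = 7.8
ReLU(8.8) = 8.8
ReLU(5.0) = 5.0
Active neurons (>0): 4

4


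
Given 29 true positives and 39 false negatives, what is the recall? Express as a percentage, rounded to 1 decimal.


Recall = TP / (TP + FN) * 100
= 29 / (29 + 39)
= 29 / 68
= 0.4265
= 42.6%

42.6


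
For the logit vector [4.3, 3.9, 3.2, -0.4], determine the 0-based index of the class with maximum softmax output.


Softmax is a monotonic transformation, so it preserves the argmax.
We need to find the index of the maximum logit.
Index 0: 4.3
Index 1: 3.9
Index 2: 3.2
Index 3: -0.4
Maximum logit = 4.3 at index 0

0


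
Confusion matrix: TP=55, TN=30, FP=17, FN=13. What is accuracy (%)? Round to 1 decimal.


Accuracy = (TP + TN) / (TP + TN + FP + FN) * 100
= (55 + 30) / (55 + 30 + 17 + 13)
= 85 / 115
= 0.7391
= 73.9%

73.9


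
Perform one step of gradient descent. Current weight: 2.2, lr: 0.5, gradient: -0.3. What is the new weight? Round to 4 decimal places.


w_new = w_old - lr * gradient
= 2.2 - 0.5 * -0.3
= 2.2 - (-0.15)
= 2.3500

2.3500


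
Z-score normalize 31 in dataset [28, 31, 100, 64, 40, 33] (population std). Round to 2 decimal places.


Mean = (28 + 31 + 100 + 64 + 40 + 33) / 6 = 49.3333
Variance = sum((x_i - mean)^2) / n = 654.5556
Std = sqrt(654.5556) = 25.5843
Z = (x - mean) / std
= (31 - 49.3333) / 25.5843
= -18.3333 / 25.5843
= -0.72

-0.72


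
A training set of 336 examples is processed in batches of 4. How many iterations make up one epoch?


Iterations per epoch = dataset_size / batch_size
= 336 / 4
= 84

84


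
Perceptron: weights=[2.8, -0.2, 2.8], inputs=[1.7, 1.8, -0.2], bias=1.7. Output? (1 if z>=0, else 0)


z = w . x + b
= 2.8*1.7 + -0.2*1.8 + 2.8*-0.2 + 1.7
= 4.76 + -0.36 + -0.56 + 1.7
= 3.84 + 1.7
= 5.54
Since z = 5.54 >= 0, output = 1

1


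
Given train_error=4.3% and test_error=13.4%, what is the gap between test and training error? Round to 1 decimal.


Generalization gap = test_error - train_error
= 13.4 - 4.3
= 9.1%
A moderate gap.

9.1


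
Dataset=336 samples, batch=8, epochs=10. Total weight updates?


Iterations per epoch = 336 / 8 = 42
Total updates = iterations_per_epoch * epochs
= 42 * 10
= 420

420


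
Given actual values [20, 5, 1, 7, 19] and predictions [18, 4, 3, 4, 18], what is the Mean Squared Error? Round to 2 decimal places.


Differences: [2, 1, -2, 3, 1]
Squared errors: [4, 1, 4, 9, 1]
Sum of squared errors = 19
MSE = 19 / 5 = 3.80

3.80


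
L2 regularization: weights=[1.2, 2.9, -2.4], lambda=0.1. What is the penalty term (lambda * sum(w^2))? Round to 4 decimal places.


Squaring each weight:
1.2^2 = 1.44
2.9^2 = 8.41
(-2.4)^2 = 5.76
Sum of squares = 15.61
Penalty = 0.1 * 15.61 = 1.5610

1.5610


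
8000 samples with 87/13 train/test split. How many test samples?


Train samples = 8000 * 87% = 6960
Test samples = 8000 - 6960
= 1040

1040


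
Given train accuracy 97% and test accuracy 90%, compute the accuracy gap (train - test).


Gap = train_accuracy - test_accuracy
= 97 - 90
= 7%
This moderate gap may indicate mild overfitting.

7


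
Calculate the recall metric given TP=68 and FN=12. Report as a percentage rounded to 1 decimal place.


Recall = TP / (TP + FN) * 100
= 68 / (68 + 12)
= 68 / 80
= 0.85
= 85.0%

85.0


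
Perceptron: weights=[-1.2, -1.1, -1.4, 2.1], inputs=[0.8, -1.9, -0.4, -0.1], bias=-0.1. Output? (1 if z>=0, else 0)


z = w . x + b
= -1.2*0.8 + -1.1*-1.9 + -1.4*-0.4 + 2.1*-0.1 + -0.1
= -0.96 + 2.09 + 0.56 + -0.21 + -0.1
= 1.48 + -0.1
= 1.38
Since z = 1.38 >= 0, output = 1

1


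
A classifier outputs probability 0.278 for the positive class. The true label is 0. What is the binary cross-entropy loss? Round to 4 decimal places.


For y=0: Loss = -log(1-p)
= -log(1 - 0.278)
= -log(0.722)
= -(-0.3257)
= 0.3257

0.3257


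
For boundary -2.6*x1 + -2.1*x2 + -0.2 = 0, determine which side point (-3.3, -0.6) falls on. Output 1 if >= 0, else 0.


Compute -2.6 * -3.3 + -2.1 * -0.6 + -0.2
= 8.58 + 1.26 + -0.2
= 9.64
Since 9.64 >= 0, the point is on the positive side.

1


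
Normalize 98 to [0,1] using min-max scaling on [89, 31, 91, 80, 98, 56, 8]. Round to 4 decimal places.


Min = 8, Max = 98
Range = 98 - 8 = 90
Scaled = (x - min) / (max - min)
= (98 - 8) / 90
= 90 / 90
= 1.0000

1.0000


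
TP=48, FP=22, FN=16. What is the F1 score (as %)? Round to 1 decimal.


Precision = TP / (TP + FP) = 48 / 70 = 0.6857
Recall = TP / (TP + FN) = 48 / 64 = 0.75
F1 = 2 * P * R / (P + R)
= 2 * 0.6857 * 0.75 / (0.6857 + 0.75)
= 1.0286 / 1.4357
= 0.7164
As percentage: 71.6%

71.6


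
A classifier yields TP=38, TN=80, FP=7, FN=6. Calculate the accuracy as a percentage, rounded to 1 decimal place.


Accuracy = (TP + TN) / (TP + TN + FP + FN) * 100
= (38 + 80) / (38 + 80 + 7 + 6)
= 118 / 131
= 0.9008
= 90.1%

90.1


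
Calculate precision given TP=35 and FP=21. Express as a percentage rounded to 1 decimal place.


Precision = TP / (TP + FP) * 100
= 35 / (35 + 21)
= 35 / 56
= 0.625
= 62.5%

62.5


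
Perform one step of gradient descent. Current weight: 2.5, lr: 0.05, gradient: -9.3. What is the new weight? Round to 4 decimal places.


w_new = w_old - lr * gradient
= 2.5 - 0.05 * -9.3
= 2.5 - (-0.465)
= 2.9650

2.9650


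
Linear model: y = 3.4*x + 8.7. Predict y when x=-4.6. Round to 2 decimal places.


y = 3.4 * -4.6 + (8.7)
= -15.64 + (8.7)
= -6.94

-6.94


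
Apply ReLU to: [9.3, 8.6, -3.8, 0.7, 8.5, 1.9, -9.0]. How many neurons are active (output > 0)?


ReLU(x) = max(0, x) for each element:
ReLU(9.3) = 9.3
ReLU(8.6) = 8.6
ReLU(-3.8) = 0
ReLU(0.7) = 0.7
ReLU(8.5) = 8.5
ReLU(1.9) = 1.9
ReLU(-9.0) = 0
Active neurons (>0): 5

5


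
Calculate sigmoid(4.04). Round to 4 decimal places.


sigmoid(z) = 1 / (1 + exp(-z))
exp(-(4.04)) = exp(-4.04) = 0.0176
1 + 0.0176 = 1.0176
1 / 1.0176 = 0.9827

0.9827


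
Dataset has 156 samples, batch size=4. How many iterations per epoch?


Iterations per epoch = dataset_size / batch_size
= 156 / 4
= 39

39


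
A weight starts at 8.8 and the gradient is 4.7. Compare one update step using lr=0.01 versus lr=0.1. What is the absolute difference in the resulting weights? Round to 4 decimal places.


With lr=0.01: w_new = 8.8 - 0.01 * 4.7 = 8.753
With lr=0.1: w_new = 8.8 - 0.1 * 4.7 = 8.33
Absolute difference = |8.753 - 8.33|
= 0.4230

0.4230


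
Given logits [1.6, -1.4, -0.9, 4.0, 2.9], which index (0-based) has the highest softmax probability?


Softmax is a monotonic transformation, so it preserves the argmax.
We need to find the index of the maximum logit.
Index 0: 1.6
Index 1: -1.4
Index 2: -0.9
Index 3: 4.0
Index 4: 2.9
Maximum logit = 4.0 at index 3

3


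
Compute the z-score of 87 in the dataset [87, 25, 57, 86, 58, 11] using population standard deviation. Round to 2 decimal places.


Mean = (87 + 25 + 57 + 86 + 58 + 11) / 6 = 54.0
Variance = sum((x_i - mean)^2) / n = 804.6667
Std = sqrt(804.6667) = 28.3666
Z = (x - mean) / std
= (87 - 54.0) / 28.3666
= 33.0 / 28.3666
= 1.16

1.16


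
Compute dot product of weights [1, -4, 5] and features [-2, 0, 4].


Element-wise products:
1 * -2 = -2
-4 * 0 = 0
5 * 4 = 20
Sum = -2 + 0 + 20
= 18

18


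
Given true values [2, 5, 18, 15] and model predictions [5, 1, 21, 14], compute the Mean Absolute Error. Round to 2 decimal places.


Absolute errors: [3, 4, 3, 1]
Sum of absolute errors = 11
MAE = 11 / 4 = 2.75

2.75


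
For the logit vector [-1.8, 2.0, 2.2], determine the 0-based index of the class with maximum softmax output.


Softmax is a monotonic transformation, so it preserves the argmax.
We need to find the index of the maximum logit.
Index 0: -1.8
Index 1: 2.0
Index 2: 2.2
Maximum logit = 2.2 at index 2

2
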